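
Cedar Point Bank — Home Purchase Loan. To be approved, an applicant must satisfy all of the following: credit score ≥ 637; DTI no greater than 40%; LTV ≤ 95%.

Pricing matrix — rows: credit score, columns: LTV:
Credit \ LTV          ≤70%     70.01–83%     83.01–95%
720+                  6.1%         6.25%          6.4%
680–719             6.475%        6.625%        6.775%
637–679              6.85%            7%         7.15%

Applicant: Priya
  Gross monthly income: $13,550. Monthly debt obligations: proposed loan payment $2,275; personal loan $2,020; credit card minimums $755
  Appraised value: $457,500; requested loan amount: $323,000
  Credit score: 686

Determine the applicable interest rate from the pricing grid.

6.625%

Credit score 686 ≥ 637; Total monthly debts = (2,275 + 2,020 + 755) = 5,050. DTI: 5,050 ÷ 13,550 = 37.3%, within the 40% cap
LTV: 323,000 ÷ 457,500 = 70.6%, within 95% cap
Row: 686 falls in 680–719. Column: 70.6% falls in 70.01–83%. Rate = 6.625%.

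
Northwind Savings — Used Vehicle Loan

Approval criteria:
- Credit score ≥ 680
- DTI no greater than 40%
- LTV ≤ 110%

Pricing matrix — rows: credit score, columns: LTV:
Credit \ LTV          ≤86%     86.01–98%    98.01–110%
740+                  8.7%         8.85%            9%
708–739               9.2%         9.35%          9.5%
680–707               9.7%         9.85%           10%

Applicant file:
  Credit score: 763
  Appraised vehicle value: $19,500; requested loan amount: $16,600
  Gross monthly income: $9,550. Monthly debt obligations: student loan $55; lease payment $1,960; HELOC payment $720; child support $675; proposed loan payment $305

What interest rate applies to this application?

8.7%

Credit score 763 ≥ 680; Total monthly debts = (55 + 1,960 + 720 + 675 + 305) = 3,715. DTI = 3,715/9,550 = 38.9% ≤ 40%
LTV: 16,600 ÷ 19,500 = 85.1%, within 110% cap
Credit 763 → row 740+; LTV 85.1% → column ≤86%. Grid cell → 8.7%.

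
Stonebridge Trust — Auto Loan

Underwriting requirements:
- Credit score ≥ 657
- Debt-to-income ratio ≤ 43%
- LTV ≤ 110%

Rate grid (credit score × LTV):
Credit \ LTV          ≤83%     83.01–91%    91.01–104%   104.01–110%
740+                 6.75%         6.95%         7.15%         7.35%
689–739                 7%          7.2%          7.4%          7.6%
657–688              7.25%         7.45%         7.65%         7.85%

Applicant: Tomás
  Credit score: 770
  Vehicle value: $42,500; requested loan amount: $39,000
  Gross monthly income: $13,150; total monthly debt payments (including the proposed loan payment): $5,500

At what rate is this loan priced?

7.15%

Credit score 770 ≥ 657; DTI: 5,500 ÷ 13,150 = 41.8%, within the 43% cap
Loan-to-value = 39,000/42,500 = 91.8% — pass (110% max)
Credit 770 → row 740+; LTV 91.8% → column 91.01–104%. Grid cell → 7.15%.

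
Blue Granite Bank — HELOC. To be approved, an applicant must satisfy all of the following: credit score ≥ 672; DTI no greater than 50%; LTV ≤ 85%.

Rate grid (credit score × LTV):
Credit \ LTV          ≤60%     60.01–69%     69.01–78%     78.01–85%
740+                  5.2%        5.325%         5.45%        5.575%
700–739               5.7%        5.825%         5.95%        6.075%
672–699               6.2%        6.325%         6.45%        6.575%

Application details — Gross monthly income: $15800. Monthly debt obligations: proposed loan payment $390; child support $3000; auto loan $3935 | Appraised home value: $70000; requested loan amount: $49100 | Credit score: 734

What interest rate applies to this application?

5.95%

Credit score 734 ≥ 672; Total monthly debts = (390 + 3,000 + 3,935) = 7,325. DTI: 7,325 ÷ 15,800 = 46.4%, within the 50% cap
LTV: 49,100 ÷ 70,000 = 70.1%, within 85% cap
Score 734 is in the 700–739 band; LTV 70.1% is in the 69.01–78% band → 5.95%.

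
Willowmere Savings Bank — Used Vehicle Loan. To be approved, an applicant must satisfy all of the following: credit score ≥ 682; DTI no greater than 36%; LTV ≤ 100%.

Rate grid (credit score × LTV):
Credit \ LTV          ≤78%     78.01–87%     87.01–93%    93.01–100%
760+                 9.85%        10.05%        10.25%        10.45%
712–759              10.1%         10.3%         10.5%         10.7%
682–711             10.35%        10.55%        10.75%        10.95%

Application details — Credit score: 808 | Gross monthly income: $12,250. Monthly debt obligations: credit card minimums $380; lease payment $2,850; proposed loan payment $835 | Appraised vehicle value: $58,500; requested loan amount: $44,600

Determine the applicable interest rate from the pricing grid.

Credit score 808 ≥ 682; Total monthly debts = (380 + 2,850 + 835) = 4,065. DTI = 4,065/12,250 = 33.2% ≤ 36%
Loan-to-value = 44,600/58,500 = 76.2% — pass (100% max)
Score 808 is in the 760+ band; LTV 76.2% is in the ≤78% band → 9.85%.

9.85%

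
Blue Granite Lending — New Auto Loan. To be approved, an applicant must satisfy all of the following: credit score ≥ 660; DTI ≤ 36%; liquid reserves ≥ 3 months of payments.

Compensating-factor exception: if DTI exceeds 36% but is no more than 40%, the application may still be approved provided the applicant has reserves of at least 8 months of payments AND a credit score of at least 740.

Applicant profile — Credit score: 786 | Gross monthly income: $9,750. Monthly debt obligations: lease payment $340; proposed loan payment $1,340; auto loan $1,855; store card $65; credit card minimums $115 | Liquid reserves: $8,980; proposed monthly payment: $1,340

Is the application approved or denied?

Credit score 786 ≥ 660 (meets base)
Total debts = (340 + 1,340 + 1,855 + 65 + 115) = 3,715. DTI: 3,715 ÷ 9,750 = 38.1%, over the 36% base limit.
Reserves: 8,980 ÷ 1,340 = 6.7 months (meets 3-month minimum)
38.1% falls in the override range (36%–40%), so the compensating-factor test applies.
Override check — reserves: 6.7 mo (short of 8); score: 786 (ok).
Compensating-factor requirement not fully met.

Denied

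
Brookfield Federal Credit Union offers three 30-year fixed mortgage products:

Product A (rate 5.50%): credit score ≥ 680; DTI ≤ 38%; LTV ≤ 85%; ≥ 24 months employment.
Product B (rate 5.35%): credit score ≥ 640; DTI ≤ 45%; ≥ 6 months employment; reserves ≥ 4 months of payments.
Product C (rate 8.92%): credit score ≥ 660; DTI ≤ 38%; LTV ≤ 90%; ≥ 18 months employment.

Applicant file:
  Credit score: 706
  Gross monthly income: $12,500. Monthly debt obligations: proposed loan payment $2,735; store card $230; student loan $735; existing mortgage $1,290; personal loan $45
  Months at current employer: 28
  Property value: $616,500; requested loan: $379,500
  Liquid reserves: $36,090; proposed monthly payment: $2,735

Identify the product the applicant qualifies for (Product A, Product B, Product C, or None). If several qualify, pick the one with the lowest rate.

Product B

Total debts = (2,735 + 230 + 735 + 1,290 + 45) = 5,035; DTI = 5,035/12,500 = 40.3%.
LTV = 379,500/616,500 = 61.6%.
Reserves = 36,090/2,735 = 13.2 months.
Product A: score 706 ≥ 680; DTI 40.3% > 38%; LTV 61.6% ≤ 85%; employment 28 ≥ 24 mo → does not qualify.
Product B: score 706 ≥ 640; DTI 40.3% ≤ 45%; employment 28 ≥ 6 mo; reserves 13.2 ≥ 4 mo → qualifies.
Product C: score 706 ≥ 660; DTI 40.3% > 38%; LTV 61.6% ≤ 90%; employment 28 ≥ 18 mo → does not qualify.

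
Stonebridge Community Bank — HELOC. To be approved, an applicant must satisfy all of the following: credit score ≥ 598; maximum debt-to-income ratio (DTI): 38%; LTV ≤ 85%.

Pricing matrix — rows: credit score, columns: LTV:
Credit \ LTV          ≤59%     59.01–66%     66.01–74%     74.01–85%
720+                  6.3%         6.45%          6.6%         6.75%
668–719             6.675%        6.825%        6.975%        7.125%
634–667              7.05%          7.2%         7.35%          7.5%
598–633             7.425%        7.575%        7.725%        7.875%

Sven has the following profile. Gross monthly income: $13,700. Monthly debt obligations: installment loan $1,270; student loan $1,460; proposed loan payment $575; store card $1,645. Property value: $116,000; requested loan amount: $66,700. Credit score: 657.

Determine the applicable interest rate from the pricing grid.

Credit score 657 ≥ 598; Total monthly debts = (1,270 + 1,460 + 575 + 1,645) = 4,950. Debt-to-income = 4,950/13,700 = 36.1% — meets 38% limit
LTV: 66,700 ÷ 116,000 = 57.5%, within 85% cap
Credit 657 → row 634–667; LTV 57.5% → column ≤59%. Grid cell → 7.05%.

7.05%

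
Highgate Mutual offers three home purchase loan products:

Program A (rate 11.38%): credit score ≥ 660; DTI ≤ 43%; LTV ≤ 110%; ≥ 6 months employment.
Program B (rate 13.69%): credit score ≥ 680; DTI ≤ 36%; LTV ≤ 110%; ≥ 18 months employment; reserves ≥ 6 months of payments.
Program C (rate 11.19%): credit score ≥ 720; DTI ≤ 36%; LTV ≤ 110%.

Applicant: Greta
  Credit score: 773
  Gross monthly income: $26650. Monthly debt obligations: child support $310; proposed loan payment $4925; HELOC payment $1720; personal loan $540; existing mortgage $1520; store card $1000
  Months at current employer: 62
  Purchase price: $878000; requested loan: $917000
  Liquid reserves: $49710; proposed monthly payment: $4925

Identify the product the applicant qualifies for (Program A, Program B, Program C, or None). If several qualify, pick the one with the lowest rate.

Program A

Total debts = (310 + 4,925 + 1,720 + 540 + 1,520 + 1,000) = 10,015; DTI = 10,015/26,650 = 37.6%.
LTV = 917,000/878,000 = 104.4%.
Reserves = 49,710/4,925 = 10.1 months.
Program A: score 773 ≥ 660; DTI 37.6% ≤ 43%; LTV 104.4% ≤ 110%; employment 62 ≥ 6 mo → qualifies.
Program B: score 773 ≥ 680; DTI 37.6% > 36%; LTV 104.4% ≤ 110%; employment 62 ≥ 18 mo; reserves 10.1 ≥ 6 mo → does not qualify.
Program C: score 773 ≥ 720; DTI 37.6% > 36%; LTV 104.4% ≤ 110% → does not qualify.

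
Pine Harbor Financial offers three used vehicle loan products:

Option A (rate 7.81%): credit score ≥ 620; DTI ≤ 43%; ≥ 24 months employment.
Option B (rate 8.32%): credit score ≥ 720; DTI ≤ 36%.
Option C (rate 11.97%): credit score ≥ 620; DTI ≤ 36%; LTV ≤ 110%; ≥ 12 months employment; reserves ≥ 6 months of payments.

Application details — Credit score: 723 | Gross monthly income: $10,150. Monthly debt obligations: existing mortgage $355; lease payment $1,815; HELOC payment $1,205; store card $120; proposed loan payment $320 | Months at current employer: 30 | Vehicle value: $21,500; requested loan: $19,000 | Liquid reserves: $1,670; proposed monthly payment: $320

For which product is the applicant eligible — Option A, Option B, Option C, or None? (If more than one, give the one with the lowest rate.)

Total debts = (355 + 1,815 + 1,205 + 120 + 320) = 3,815; DTI = 3,815/10,150 = 37.6%.
LTV = 19,000/21,500 = 88.4%.
Reserves = 1,670/320 = 5.2 months.
Option A: score 723 ≥ 620; DTI 37.6% ≤ 43%; employment 30 ≥ 24 mo → qualifies.
Option B: score 723 ≥ 720; DTI 37.6% > 36% → does not qualify.
Option C: score 723 ≥ 620; DTI 37.6% > 36%; LTV 88.4% ≤ 110%; employment 30 ≥ 12 mo; reserves 5.2 < 6 mo → does not qualify.

Option A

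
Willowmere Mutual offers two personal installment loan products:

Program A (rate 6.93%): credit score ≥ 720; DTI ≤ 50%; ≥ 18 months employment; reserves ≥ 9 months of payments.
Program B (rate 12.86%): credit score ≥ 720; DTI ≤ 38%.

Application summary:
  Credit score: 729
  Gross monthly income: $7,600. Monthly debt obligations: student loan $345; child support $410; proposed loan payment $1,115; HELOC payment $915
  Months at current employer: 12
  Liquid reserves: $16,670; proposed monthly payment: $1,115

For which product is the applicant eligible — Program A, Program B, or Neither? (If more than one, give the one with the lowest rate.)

Total debts = (345 + 410 + 1,115 + 915) = 2,785; DTI = 2,785/7,600 = 36.6%.
Reserves = 16,670/1,115 = 15.0 months.
Program A: score 729 ≥ 720; DTI 36.6% ≤ 50%; employment 12 < 18 mo; reserves 15.0 ≥ 9 mo → does not qualify.
Program B: score 729 ≥ 720; DTI 36.6% ≤ 38% → qualifies.

Program B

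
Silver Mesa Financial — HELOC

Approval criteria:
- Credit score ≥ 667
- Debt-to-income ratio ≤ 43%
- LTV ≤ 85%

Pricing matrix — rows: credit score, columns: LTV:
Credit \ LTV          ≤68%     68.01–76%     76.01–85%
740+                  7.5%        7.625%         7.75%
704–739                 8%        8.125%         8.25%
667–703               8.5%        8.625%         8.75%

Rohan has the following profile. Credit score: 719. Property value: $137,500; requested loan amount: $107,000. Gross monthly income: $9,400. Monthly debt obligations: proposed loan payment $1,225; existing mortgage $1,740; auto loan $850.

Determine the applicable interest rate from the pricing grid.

Credit score 719 ≥ 667; Total monthly debts = (1,225 + 1,740 + 850) = 3,815. Debt-to-income = 3,815/9,400 = 40.6% — meets 43% limit
LTV: 107,000 ÷ 137,500 = 77.8%, within 85% cap
Credit 719 → row 704–739; LTV 77.8% → column 76.01–85%. Grid cell → 8.25%.

8.25%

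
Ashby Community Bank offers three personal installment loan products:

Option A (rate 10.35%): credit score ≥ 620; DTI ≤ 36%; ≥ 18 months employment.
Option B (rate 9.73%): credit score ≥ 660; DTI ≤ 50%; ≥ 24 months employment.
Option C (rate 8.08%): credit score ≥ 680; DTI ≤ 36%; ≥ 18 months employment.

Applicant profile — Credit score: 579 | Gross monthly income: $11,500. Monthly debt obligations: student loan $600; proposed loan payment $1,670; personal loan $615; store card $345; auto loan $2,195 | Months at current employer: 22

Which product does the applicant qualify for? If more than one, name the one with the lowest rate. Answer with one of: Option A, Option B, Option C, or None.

Total debts = (600 + 1,670 + 615 + 345 + 2,195) = 5,425; DTI = 5,425/11,500 = 47.2%.
Option A: score 579 < 620; DTI 47.2% > 36%; employment 22 ≥ 18 mo → does not qualify.
Option B: score 579 < 660; DTI 47.2% ≤ 50%; employment 22 < 24 mo → does not qualify.
Option C: score 579 < 680; DTI 47.2% > 36%; employment 22 ≥ 18 mo → does not qualify.

None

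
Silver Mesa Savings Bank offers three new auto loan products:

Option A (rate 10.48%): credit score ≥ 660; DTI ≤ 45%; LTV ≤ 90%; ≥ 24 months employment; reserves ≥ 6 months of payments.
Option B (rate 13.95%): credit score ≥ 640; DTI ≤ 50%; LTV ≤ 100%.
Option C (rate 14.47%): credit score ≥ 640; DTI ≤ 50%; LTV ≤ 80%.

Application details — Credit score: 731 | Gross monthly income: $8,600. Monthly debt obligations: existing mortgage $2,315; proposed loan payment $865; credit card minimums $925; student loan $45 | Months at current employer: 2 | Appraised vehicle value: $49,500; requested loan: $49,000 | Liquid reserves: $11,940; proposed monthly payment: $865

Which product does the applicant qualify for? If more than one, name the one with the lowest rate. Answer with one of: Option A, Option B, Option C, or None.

Option B

Total debts = (2,315 + 865 + 925 + 45) = 4,150; DTI = 4,150/8,600 = 48.3%.
LTV = 49,000/49,500 = 99%.
Reserves = 11,940/865 = 13.8 months.
Option A: score 731 ≥ 660; DTI 48.3% > 45%; LTV 99% > 90%; employment 2 < 24 mo; reserves 13.8 ≥ 6 mo → does not qualify.
Option B: score 731 ≥ 640; DTI 48.3% ≤ 50%; LTV 99% ≤ 100% → qualifies.
Option C: score 731 ≥ 640; DTI 48.3% ≤ 50%; LTV 99% > 80% → does not qualify.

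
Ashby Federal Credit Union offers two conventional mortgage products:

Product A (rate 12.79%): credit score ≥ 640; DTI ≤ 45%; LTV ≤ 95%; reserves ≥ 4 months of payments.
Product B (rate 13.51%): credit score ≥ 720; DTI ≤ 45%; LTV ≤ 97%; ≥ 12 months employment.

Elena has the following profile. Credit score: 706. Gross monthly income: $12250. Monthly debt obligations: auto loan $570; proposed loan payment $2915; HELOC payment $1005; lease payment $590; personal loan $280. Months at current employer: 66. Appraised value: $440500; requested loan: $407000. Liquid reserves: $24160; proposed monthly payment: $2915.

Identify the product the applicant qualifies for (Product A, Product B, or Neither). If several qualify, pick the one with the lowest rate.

Product A

Total debts = (570 + 2,915 + 1,005 + 590 + 280) = 5,360; DTI = 5,360/12,250 = 43.8%.
LTV = 407,000/440,500 = 92.4%.
Reserves = 24,160/2,915 = 8.3 months.
Product A: score 706 ≥ 640; DTI 43.8% ≤ 45%; LTV 92.4% ≤ 95%; reserves 8.3 ≥ 4 mo → qualifies.
Product B: score 706 < 720; DTI 43.8% ≤ 45%; LTV 92.4% ≤ 97%; employment 66 ≥ 12 mo → does not qualify.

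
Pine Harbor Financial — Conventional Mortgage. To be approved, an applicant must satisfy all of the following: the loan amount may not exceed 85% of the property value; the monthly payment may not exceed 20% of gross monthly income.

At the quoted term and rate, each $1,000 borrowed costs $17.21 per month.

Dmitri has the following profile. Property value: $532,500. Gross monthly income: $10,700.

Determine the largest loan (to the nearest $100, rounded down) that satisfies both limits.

Payment cap: 20% × $10,700 = $2,140/month.
At $17.21 per $1,000, that supports 2,140/17.21 × 1,000 ≈ $124,346 → $124,300.
LTV cap: 85% × $532,500 = $452,625 → $452,600.
Binding constraint: payment-to-income.

$124,300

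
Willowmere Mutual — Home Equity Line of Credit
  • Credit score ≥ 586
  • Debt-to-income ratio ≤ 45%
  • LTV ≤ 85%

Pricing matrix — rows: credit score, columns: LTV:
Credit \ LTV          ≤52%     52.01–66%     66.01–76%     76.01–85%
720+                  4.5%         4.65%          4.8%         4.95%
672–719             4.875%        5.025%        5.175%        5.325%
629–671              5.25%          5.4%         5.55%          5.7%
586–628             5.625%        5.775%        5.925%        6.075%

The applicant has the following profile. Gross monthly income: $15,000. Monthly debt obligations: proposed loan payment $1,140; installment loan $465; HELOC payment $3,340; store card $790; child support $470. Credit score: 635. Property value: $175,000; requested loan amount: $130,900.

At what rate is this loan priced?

5.55%

Credit score 635 ≥ 586; Total monthly debts = (1,140 + 465 + 3,340 + 790 + 470) = 6,205. Debt-to-income = 6,205/15,000 = 41.4% — meets 45% limit
LTV = 130,900/175,000 = 74.8% ≤ 85%
Row: 635 falls in 629–671. Column: 74.8% falls in 66.01–76%. Rate = 5.55%.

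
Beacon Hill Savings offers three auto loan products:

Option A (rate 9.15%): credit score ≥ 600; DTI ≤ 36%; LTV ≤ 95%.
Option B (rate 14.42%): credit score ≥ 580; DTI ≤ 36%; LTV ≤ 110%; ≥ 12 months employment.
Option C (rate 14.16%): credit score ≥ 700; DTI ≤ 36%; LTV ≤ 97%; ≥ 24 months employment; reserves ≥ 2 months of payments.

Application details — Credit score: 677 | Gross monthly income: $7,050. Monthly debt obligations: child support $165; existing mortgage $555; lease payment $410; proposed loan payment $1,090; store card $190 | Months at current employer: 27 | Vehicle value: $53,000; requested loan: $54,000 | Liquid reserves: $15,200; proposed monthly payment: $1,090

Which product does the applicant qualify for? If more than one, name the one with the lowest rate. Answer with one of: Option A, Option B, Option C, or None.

Option B

Total debts = (165 + 555 + 410 + 1,090 + 190) = 2,410; DTI = 2,410/7,050 = 34.2%.
LTV = 54,000/53,000 = 101.9%.
Reserves = 15,200/1,090 = 13.9 months.
Option A: score 677 ≥ 600; DTI 34.2% ≤ 36%; LTV 101.9% > 95% → does not qualify.
Option B: score 677 ≥ 580; DTI 34.2% ≤ 36%; LTV 101.9% ≤ 110%; employment 27 ≥ 12 mo → qualifies.
Option C: score 677 < 700; DTI 34.2% ≤ 36%; LTV 101.9% > 97%; employment 27 ≥ 24 mo; reserves 13.9 ≥ 2 mo → does not qualify.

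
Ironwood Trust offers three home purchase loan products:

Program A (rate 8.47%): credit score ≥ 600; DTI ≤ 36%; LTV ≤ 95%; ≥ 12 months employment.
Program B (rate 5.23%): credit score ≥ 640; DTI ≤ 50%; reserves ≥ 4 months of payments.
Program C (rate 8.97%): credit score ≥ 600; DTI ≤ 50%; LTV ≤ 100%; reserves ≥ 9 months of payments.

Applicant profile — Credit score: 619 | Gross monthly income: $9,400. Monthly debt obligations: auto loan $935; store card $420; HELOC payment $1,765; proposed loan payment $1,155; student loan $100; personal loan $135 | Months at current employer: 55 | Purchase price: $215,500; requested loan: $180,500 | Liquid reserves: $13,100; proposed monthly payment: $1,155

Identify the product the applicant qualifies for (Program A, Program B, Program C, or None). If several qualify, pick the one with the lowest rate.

Program C

Total debts = (935 + 420 + 1,765 + 1,155 + 100 + 135) = 4,510; DTI = 4,510/9,400 = 48%.
LTV = 180,500/215,500 = 83.8%.
Reserves = 13,100/1,155 = 11.3 months.
Program A: score 619 ≥ 600; DTI 48% > 36%; LTV 83.8% ≤ 95%; employment 55 ≥ 12 mo → does not qualify.
Program B: score 619 < 640; DTI 48% ≤ 50%; reserves 11.3 ≥ 4 mo → does not qualify.
Program C: score 619 ≥ 600; DTI 48% ≤ 50%; LTV 83.8% ≤ 100%; reserves 11.3 ≥ 9 mo → qualifies.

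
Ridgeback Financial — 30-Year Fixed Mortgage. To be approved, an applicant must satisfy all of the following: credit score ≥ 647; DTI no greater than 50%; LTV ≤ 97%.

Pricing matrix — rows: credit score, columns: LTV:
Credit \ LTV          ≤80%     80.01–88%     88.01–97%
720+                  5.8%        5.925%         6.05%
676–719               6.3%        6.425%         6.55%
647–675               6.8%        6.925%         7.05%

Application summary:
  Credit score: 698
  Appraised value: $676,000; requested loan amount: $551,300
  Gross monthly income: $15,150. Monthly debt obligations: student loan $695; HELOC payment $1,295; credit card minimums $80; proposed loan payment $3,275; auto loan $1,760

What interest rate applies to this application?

6.425%

Credit score 698 ≥ 647; Total monthly debts = (695 + 1,295 + 80 + 3,275 + 1,760) = 7,105. DTI: 7,105 ÷ 15,150 = 46.9%, within the 50% cap
LTV: 551,300 ÷ 676,000 = 81.6%, within 97% cap
Credit 698 → row 676–719; LTV 81.6% → column 80.01–88%. Grid cell → 6.425%.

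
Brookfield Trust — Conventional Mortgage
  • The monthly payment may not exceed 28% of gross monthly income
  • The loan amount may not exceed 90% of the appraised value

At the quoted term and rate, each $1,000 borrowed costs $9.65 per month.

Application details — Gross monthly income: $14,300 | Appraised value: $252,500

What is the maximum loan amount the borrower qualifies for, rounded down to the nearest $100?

$227,200

Payment cap: 28% × $14,300 = $4,004/month.
At $9.65 per $1,000, that supports 4,004/9.65 × 1,000 ≈ $414,922 → $414,900.
LTV cap: 90% × $252,500 = $227,250 → $227,200.
Binding constraint: loan-to-value.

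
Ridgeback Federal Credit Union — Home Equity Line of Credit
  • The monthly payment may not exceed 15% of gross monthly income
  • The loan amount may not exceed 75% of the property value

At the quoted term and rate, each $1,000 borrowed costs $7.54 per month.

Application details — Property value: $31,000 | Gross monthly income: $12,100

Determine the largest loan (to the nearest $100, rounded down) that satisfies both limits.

Payment cap: 15% × $12,100 = $1,815/month.
At $7.54 per $1,000, that supports 1,815/7.54 × 1,000 ≈ $240,716 → $240,700.
LTV cap: 75% × $31,000 = $23,250 → $23,200.
Binding constraint: loan-to-value.

$23,200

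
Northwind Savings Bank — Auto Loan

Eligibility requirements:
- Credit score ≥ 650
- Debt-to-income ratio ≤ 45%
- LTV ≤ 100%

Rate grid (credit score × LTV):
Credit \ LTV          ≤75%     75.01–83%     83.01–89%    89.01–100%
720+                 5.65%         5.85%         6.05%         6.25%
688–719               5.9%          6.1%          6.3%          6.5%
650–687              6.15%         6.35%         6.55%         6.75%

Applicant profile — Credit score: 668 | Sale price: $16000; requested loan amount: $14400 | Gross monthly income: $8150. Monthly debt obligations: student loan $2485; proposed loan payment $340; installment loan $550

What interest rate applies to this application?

Credit score 668 ≥ 650; Total monthly debts = (2,485 + 340 + 550) = 3,375. DTI: 3,375 ÷ 8,150 = 41.4%, within the 45% cap
LTV: 14,400 ÷ 16,000 = 90%, within 100% cap
Credit 668 → row 650–687; LTV 90% → column 89.01–100%. Grid cell → 6.75%.

6.75%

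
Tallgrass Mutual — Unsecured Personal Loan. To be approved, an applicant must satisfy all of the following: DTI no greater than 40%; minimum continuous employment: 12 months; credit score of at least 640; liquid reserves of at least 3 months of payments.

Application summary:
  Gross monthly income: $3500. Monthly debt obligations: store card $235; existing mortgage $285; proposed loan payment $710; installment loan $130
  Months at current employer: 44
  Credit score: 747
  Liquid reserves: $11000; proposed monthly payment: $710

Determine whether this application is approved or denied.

Approved

Total monthly debts = (235 + 285 + 710 + 130) = 1,360. DTI = 1,360/3,500 = 38.9% ≤ 40%
Employment 44 ≥ 12 months
Credit score 747 ≥ 640 (meets)
Reserves = 11,000/710 = 15.5 months ≥ 3
All criteria satisfied.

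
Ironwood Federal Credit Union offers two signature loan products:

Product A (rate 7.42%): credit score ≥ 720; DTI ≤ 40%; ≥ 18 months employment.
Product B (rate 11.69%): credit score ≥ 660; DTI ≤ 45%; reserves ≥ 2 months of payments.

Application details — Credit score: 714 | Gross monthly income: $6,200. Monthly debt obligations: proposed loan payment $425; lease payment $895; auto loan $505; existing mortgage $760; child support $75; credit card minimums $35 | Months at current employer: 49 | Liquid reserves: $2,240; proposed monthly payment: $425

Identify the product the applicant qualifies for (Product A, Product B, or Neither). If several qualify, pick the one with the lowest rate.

Total debts = (425 + 895 + 505 + 760 + 75 + 35) = 2,695; DTI = 2,695/6,200 = 43.5%.
Reserves = 2,240/425 = 5.3 months.
Product A: score 714 < 720; DTI 43.5% > 40%; employment 49 ≥ 18 mo → does not qualify.
Product B: score 714 ≥ 660; DTI 43.5% ≤ 45%; reserves 5.3 ≥ 2 mo → qualifies.

Product B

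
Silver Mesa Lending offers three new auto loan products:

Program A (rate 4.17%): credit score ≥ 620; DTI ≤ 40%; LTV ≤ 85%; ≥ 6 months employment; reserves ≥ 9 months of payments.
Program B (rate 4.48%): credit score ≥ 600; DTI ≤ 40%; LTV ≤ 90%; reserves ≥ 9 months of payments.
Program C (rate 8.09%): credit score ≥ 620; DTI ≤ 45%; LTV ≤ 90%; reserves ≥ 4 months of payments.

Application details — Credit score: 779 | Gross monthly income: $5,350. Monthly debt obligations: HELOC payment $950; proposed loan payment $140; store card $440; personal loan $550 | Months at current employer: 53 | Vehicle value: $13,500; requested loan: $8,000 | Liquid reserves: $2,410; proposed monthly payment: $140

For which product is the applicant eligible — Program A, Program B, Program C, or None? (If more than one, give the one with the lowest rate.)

Total debts = (950 + 140 + 440 + 550) = 2,080; DTI = 2,080/5,350 = 38.9%.
LTV = 8,000/13,500 = 59.3%.
Reserves = 2,410/140 = 17.2 months.
Program A: score 779 ≥ 620; DTI 38.9% ≤ 40%; LTV 59.3% ≤ 85%; employment 53 ≥ 6 mo; reserves 17.2 ≥ 9 mo → qualifies.
Program B: score 779 ≥ 600; DTI 38.9% ≤ 40%; LTV 59.3% ≤ 90%; reserves 17.2 ≥ 9 mo → qualifies.
Program C: score 779 ≥ 620; DTI 38.9% ≤ 45%; LTV 59.3% ≤ 90%; reserves 17.2 ≥ 4 mo → qualifies.
Qualifying: Program A, Program B, Program C. Lowest rate is 4.17% → Program A.

Program A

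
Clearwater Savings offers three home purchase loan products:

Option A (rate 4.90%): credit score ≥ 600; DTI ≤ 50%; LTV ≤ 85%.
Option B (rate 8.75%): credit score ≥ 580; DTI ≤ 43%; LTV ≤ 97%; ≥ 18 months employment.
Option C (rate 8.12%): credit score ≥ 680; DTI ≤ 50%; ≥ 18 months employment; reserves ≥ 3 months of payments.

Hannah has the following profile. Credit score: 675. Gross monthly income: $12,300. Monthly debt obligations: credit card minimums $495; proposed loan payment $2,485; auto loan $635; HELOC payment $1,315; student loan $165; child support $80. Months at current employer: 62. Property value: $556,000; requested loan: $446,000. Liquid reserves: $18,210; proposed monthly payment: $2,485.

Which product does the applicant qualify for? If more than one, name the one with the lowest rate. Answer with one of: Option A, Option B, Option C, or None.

Total debts = (495 + 2,485 + 635 + 1,315 + 165 + 80) = 5,175; DTI = 5,175/12,300 = 42.1%.
LTV = 446,000/556,000 = 80.2%.
Reserves = 18,210/2,485 = 7.3 months.
Option A: score 675 ≥ 600; DTI 42.1% ≤ 50%; LTV 80.2% ≤ 85% → qualifies.
Option B: score 675 ≥ 580; DTI 42.1% ≤ 43%; LTV 80.2% ≤ 97%; employment 62 ≥ 18 mo → qualifies.
Option C: score 675 < 680; DTI 42.1% ≤ 50%; employment 62 ≥ 18 mo; reserves 7.3 ≥ 3 mo → does not qualify.
Qualifying: Option A, Option B. Lowest rate is 4.90% → Option A.

Option A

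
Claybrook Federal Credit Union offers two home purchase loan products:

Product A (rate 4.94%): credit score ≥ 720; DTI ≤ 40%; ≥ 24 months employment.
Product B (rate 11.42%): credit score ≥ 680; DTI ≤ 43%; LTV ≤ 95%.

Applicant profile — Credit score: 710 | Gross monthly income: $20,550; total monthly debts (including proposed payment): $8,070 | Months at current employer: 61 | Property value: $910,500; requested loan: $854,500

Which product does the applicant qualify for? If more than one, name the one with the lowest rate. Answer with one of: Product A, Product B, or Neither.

DTI = 8,070/20,550 = 39.3%.
LTV = 854,500/910,500 = 93.8%.
Product A: score 710 < 720; DTI 39.3% ≤ 40%; employment 61 ≥ 24 mo → does not qualify.
Product B: score 710 ≥ 680; DTI 39.3% ≤ 43%; LTV 93.8% ≤ 95% → qualifies.

Product B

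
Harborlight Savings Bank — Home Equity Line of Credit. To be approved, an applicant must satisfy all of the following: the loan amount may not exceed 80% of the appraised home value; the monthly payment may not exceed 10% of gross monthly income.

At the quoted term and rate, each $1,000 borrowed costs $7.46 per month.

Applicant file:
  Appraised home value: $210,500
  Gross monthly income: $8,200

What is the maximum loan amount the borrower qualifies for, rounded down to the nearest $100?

$109,900

Payment cap: 10% × $8,200 = $820/month.
At $7.46 per $1,000, that supports 820/7.46 × 1,000 ≈ $109,919 → $109,900.
LTV cap: 80% × $210,500 = $168,400 → $168,400.
Binding constraint: payment-to-income.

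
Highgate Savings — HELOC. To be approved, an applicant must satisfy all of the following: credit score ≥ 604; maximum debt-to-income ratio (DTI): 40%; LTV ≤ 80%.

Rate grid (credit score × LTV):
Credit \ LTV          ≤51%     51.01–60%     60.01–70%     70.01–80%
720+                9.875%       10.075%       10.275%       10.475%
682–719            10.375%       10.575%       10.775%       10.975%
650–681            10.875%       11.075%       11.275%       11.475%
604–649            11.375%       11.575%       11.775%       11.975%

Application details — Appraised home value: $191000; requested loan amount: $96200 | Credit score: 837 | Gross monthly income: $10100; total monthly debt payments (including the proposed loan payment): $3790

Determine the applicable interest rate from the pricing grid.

Credit score 837 ≥ 604; Debt-to-income = 3,790/10,100 = 37.5% — meets 40% limit
Loan-to-value = 96,200/191,000 = 50.4% — pass (80% max)
Credit 837 → row 720+; LTV 50.4% → column ≤51%. Grid cell → 9.875%.

9.875%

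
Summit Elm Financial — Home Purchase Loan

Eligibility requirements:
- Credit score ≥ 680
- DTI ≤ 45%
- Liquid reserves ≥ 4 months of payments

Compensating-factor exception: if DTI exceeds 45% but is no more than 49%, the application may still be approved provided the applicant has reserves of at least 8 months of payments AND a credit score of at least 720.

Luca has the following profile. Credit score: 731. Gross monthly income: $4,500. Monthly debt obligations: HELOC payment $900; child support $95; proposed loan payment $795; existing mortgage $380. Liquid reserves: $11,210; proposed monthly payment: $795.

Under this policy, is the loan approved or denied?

Credit score 731 ≥ 680 (meets base)
Total debts = (900 + 95 + 795 + 380) = 2,170. DTI = 2,170/4,500 = 48.2% > 45% — standard DTI limit exceeded.
Reserves: 11,210 ÷ 795 = 14.1 months (meets 4-month minimum)
48.2% falls in the override range (45%–49%), so the compensating-factor test applies.
Override check — reserves: 14.1 mo (ok); score: 731 (ok).
Both compensating conditions met → exception applies.

Approved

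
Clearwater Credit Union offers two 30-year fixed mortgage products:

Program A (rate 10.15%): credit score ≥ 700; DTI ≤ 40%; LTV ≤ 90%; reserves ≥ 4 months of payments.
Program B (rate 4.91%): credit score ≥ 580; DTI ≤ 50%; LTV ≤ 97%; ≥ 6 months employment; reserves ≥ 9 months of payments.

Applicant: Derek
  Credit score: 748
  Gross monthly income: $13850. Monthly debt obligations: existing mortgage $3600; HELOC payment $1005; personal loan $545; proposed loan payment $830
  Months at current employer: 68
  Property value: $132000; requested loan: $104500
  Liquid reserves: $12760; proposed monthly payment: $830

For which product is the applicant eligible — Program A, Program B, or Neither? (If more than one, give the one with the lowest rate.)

Program B

Total debts = (3,600 + 1,005 + 545 + 830) = 5,980; DTI = 5,980/13,850 = 43.2%.
LTV = 104,500/132,000 = 79.2%.
Reserves = 12,760/830 = 15.4 months.
Program A: score 748 ≥ 700; DTI 43.2% > 40%; LTV 79.2% ≤ 90%; reserves 15.4 ≥ 4 mo → does not qualify.
Program B: score 748 ≥ 580; DTI 43.2% ≤ 50%; LTV 79.2% ≤ 97%; employment 68 ≥ 6 mo; reserves 15.4 ≥ 9 mo → qualifies.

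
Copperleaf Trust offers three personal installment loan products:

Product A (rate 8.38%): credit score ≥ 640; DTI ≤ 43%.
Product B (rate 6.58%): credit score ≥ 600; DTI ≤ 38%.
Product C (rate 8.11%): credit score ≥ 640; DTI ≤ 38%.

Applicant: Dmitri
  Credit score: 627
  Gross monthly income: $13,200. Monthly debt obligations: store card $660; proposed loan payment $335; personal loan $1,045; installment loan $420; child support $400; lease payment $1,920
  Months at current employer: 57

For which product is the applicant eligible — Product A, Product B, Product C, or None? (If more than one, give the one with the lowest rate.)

Product B

Total debts = (660 + 335 + 1,045 + 420 + 400 + 1,920) = 4,780; DTI = 4,780/13,200 = 36.2%.
Product A: score 627 < 640; DTI 36.2% ≤ 43% → does not qualify.
Product B: score 627 ≥ 600; DTI 36.2% ≤ 38% → qualifies.
Product C: score 627 < 640; DTI 36.2% ≤ 38% → does not qualify.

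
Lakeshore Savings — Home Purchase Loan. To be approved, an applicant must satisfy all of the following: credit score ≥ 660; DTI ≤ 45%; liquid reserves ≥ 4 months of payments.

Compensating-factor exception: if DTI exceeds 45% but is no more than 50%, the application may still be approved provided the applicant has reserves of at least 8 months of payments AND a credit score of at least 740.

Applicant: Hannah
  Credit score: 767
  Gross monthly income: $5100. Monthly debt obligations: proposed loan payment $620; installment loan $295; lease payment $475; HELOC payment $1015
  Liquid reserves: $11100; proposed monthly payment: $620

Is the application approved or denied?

Approved

Credit score 767 ≥ 660 (meets base)
Total debts = (620 + 295 + 475 + 1,015) = 2,405. DTI: 2,405 ÷ 5,100 = 47.2%, over the 45% base limit.
Reserves: 11,100 ÷ 620 = 17.9 months (meets 4-month minimum)
DTI 47.2% is within the 45%–50% exception band; checking compensating factors.
Reserves 17.9 ≥ 8 months; credit score 767 ≥ 740.
Both override conditions satisfied; DTI exception granted.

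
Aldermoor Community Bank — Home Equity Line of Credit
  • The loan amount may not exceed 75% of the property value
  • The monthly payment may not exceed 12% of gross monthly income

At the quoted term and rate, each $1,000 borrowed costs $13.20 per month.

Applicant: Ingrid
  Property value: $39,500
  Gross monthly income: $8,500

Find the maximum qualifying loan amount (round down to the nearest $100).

Payment cap: 12% × $8,500 = $1,020/month.
At $13.20 per $1,000, that supports 1,020/13.20 × 1,000 ≈ $77,272 → $77,200.
LTV cap: 75% × $39,500 = $29,625 → $29,600.
Binding constraint: loan-to-value.

$29,600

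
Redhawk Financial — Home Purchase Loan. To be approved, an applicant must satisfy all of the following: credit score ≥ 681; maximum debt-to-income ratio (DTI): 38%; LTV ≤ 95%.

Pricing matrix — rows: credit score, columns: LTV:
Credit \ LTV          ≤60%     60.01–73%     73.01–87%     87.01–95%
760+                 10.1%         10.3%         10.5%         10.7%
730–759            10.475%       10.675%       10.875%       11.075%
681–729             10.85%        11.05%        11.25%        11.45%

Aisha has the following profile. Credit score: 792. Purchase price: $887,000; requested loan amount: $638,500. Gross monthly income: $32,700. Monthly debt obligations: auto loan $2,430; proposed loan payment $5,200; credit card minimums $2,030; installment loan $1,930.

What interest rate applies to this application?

Credit score 792 ≥ 681; Total monthly debts = (2,430 + 5,200 + 2,030 + 1,930) = 11,590. DTI: 11,590 ÷ 32,700 = 35.4%, within the 38% cap
LTV: 638,500 ÷ 887,000 = 72%, within 95% cap
Row: 792 falls in 760+. Column: 72% falls in 60.01–73%. Rate = 10.3%.

10.3%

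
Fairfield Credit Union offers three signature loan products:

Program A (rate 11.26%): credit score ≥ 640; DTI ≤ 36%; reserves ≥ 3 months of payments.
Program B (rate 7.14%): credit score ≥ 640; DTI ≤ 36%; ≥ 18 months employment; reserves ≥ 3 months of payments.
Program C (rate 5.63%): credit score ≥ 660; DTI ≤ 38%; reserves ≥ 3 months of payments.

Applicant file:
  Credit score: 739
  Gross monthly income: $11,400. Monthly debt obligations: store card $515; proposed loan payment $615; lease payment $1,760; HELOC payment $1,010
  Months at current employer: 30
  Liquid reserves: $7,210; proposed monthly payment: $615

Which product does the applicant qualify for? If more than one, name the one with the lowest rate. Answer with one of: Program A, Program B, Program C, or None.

Total debts = (515 + 615 + 1,760 + 1,010) = 3,900; DTI = 3,900/11,400 = 34.2%.
Reserves = 7,210/615 = 11.7 months.
Program A: score 739 ≥ 640; DTI 34.2% ≤ 36%; reserves 11.7 ≥ 3 mo → qualifies.
Program B: score 739 ≥ 640; DTI 34.2% ≤ 36%; employment 30 ≥ 18 mo; reserves 11.7 ≥ 3 mo → qualifies.
Program C: score 739 ≥ 660; DTI 34.2% ≤ 38%; reserves 11.7 ≥ 3 mo → qualifies.
Qualifying: Program A, Program B, Program C. Lowest rate is 5.63% → Program C.

Program C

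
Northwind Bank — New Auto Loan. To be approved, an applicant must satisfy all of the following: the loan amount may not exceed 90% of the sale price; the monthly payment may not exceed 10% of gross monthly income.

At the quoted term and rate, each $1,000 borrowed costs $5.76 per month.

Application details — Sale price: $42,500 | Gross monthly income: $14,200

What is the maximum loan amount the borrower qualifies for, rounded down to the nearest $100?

$38,200

Payment cap: 10% × $14,200 = $1,420/month.
At $5.76 per $1,000, that supports 1,420/5.76 × 1,000 ≈ $246,527 → $246,500.
LTV cap: 90% × $42,500 = $38,250 → $38,200.
Binding constraint: loan-to-value.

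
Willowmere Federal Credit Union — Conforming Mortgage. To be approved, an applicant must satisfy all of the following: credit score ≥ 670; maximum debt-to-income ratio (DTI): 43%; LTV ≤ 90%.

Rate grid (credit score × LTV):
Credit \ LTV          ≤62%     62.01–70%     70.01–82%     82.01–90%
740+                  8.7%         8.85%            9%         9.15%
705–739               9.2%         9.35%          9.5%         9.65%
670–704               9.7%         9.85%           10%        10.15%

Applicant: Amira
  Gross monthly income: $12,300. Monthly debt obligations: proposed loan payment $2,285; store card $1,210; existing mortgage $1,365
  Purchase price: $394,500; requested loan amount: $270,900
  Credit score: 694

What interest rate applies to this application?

Credit score 694 ≥ 670; Total monthly debts = (2,285 + 1,210 + 1,365) = 4,860. DTI = 4,860/12,300 = 39.5% ≤ 43%
LTV = 270,900/394,500 = 68.7% ≤ 90%
Row: 694 falls in 670–704. Column: 68.7% falls in 62.01–70%. Rate = 9.85%.

9.85%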